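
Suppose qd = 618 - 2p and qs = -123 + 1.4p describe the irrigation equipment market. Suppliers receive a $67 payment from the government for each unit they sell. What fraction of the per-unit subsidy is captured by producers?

Producer share = 10/17

Pre-subsidy: 618 - 2p = -123 + 1.4p gives p* = 3705/17, q* = 3096/17.
With the subsidy, sellers receive ps = pb + 67 for each unit, where pb is the price buyers pay.
Supply in terms of pb becomes qs = -123 + 1.4(pb + 67) = -29.2 + 1.4pb. Setting this equal to demand: 618 - 2pb = -29.2 + 1.4pb, so pb = 3236/17.
Sellers receive ps = 3236/17 + 67 = 4375/17; q' = 618 − 2·(3236/17) = 4034/17.
Buyers' price falls by p* − pb = 3705/17 − 3236/17 = 469/17; sellers' price rises by ps − p* = 4375/17 − 3705/17 = 670/17.
So producers capture (670/17)/67 = 10/17 of each unit of subsidy.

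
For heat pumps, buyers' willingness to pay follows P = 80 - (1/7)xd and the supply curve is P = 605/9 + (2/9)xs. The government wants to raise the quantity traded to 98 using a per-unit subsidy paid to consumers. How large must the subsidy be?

At x = 98, from the demand curve buyers pay Pb = 80 − (1/7)·98 = 66; from the supply curve sellers need Ps = 605/9 + (2/9)·98 = 89.
The subsidy must fill the gap: s = Ps − Pb = 89 − 66 = 23.

Required subsidy s = 23 per unit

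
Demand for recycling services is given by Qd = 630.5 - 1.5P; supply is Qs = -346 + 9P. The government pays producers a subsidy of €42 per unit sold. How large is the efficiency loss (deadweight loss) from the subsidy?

Deadweight loss = €1134

Pre-subsidy: 630.5 - 1.5P = -346 + 9P gives P* = 93, Q* = 491.
With the subsidy, sellers receive Ps = Pb + 42 for each unit, where Pb is the price buyers pay.
Supply in terms of Pb becomes Qs = -346 + 9(Pb + 42) = 32 + 9Pb. Setting this equal to demand: 630.5 - 1.5Pb = 32 + 9Pb, so Pb = 57.
Sellers receive Ps = 57 + 42 = 99; Q' = 630.5 − 1.5·57 = 545.
The subsidy expands output by 545 − 491 = 54 past the efficient level; on those units the gap between marginal cost and willingness to pay runs from 0 up to 42.
DWL = ½ × 42 × 54 = 1134.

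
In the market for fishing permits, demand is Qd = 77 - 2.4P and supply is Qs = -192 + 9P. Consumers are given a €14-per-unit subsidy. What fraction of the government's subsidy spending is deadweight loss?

DWL / government spending = 28/99

Pre-subsidy: 77 - 2.4P = -192 + 9P gives P* = 1345/57, Q* = 387/19.
With the rebate, buyers effectively pay Pb = Ps − 14, where Ps is the price sellers receive.
Demand in terms of Ps becomes Qd = 77 − 2.4(Ps − 14) = 110.6 - 2.4Ps. Setting this equal to supply: 110.6 - 2.4Ps = -192 + 9Ps, so Ps = 1513/57.
Buyers pay Pb = 1513/57 − 14 = 715/57; Q' = -192 + 9·(1513/57) = 891/19.
ΔCS = ½(387/19 + 891/19)(1345/57 − 715/57) = 134190/361; ΔPS = ½(387/19 + 891/19)(1513/57 − 1345/57) = 35784/361.
Government spending = 14 × 891/19 = 12474/19.
DWL = ½ × 14 × (891/19 − 387/19) = 3528/19; fraction = (3528/19) / (12474/19) = 28/99.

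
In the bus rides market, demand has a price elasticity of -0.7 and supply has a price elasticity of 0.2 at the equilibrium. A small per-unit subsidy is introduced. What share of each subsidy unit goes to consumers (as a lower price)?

Consumer share = 2/9

For a small subsidy around the equilibrium, the benefit split depends on the relative slopes, which at a point are proportional to the elasticities.
Buyer share = εs/(εs + |εd|) = 0.2/(0.2 + 0.7) = 2/9; seller share = |εd|/(εs + |εd|) = 7/9.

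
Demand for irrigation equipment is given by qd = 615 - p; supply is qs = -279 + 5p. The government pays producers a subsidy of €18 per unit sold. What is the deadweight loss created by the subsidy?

Deadweight loss = €135

Pre-subsidy: 615 - p = -279 + 5p gives p* = 149, q* = 466.
With the subsidy, sellers receive ps = pb + 18 for each unit, where pb is the price buyers pay.
Supply in terms of pb becomes qs = -279 + 5(pb + 18) = -189 + 5pb. Setting this equal to demand: 615 - pb = -189 + 5pb, so pb = 134.
Sellers receive ps = 134 + 18 = 152; q' = 615 − 1·134 = 481.
The subsidy expands output by 481 − 466 = 15 past the efficient level; on those units the gap between marginal cost and willingness to pay runs from 0 up to 18.
DWL = ½ × 18 × 15 = 135.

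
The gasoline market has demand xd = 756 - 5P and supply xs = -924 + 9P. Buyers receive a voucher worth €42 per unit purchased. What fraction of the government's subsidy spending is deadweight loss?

Pre-subsidy: 756 - 5P = -924 + 9P gives P* = 120, x* = 156.
With the rebate, buyers effectively pay Pb = Ps − 42, where Ps is the price sellers receive.
Demand in terms of Ps becomes xd = 756 − 5(Ps − 42) = 966 - 5Ps. Setting this equal to supply: 966 - 5Ps = -924 + 9Ps, so Ps = 135.
Buyers pay Pb = 135 − 42 = 93; x' = -924 + 9·135 = 291.
ΔCS = ½(156 + 291)(120 − 93) = 6034.5; ΔPS = ½(156 + 291)(135 − 120) = 3352.5.
Government spending = 42 × 291 = 12222.
DWL = ½ × 42 × (291 − 156) = 2835; fraction = 2835 / 12222 = 45/194.

DWL / government spending = 45/194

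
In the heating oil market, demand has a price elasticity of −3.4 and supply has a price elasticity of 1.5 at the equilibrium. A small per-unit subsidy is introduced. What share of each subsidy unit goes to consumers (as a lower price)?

For a small subsidy around the equilibrium, the benefit split depends on the relative slopes, which at a point are proportional to the elasticities.
Buyer share = εs/(εs + |εd|) = 1.5/(1.5 + 3.4) = 15/49; seller share = |εd|/(εs + |εd|) = 34/49.

Consumer share = 15/49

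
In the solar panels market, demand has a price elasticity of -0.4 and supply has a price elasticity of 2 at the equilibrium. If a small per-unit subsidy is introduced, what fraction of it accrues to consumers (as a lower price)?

Consumer share = 5/6

For a small subsidy around the equilibrium, the benefit split depends on the relative slopes, which at a point are proportional to the elasticities.
Buyer share = εs/(εs + |εd|) = 2/(2 + 0.4) = 5/6; seller share = |εd|/(εs + |εd|) = 1/6.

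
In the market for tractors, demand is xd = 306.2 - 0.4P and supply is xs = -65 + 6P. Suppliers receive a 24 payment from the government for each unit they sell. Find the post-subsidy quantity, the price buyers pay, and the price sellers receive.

x' = 292; buyers pay 35.5; sellers receive 59.5

Pre-subsidy: 306.2 - 0.4P = -65 + 6P gives P* = 58, x* = 283.
With the subsidy, sellers receive Ps = Pb + 24 for each unit, where Pb is the price buyers pay.
Supply in terms of Pb becomes xs = -65 + 6(Pb + 24) = 79 + 6Pb. Setting this equal to demand: 306.2 - 0.4Pb = 79 + 6Pb, so Pb = 35.5.
Sellers receive Ps = 35.5 + 24 = 59.5; x' = 306.2 − 0.4·35.5 = 292.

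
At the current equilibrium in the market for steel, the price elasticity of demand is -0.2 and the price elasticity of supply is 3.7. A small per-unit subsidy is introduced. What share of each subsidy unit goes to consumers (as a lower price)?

For a small subsidy around the equilibrium, the benefit split depends on the relative slopes, which at a point are proportional to the elasticities.
Buyer share = εs/(εs + |εd|) = 3.7/(3.7 + 0.2) = 37/39; seller share = |εd|/(εs + |εd|) = 2/39.

Consumer share = 37/39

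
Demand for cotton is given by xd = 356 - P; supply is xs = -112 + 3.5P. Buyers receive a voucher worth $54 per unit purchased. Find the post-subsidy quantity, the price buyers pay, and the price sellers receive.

x' = 294; buyers pay $62; sellers receive $116

Pre-subsidy: 356 - P = -112 + 3.5P gives P* = 104, x* = 252.
With the rebate, buyers effectively pay Pb = Ps − 54, where Ps is the price sellers receive.
Demand in terms of Ps becomes xd = 356 − 1(Ps − 54) = 410 - Ps. Setting this equal to supply: 410 - Ps = -112 + 3.5Ps, so Ps = 116.
Buyers pay Pb = 116 − 54 = 62; x' = -112 + 3.5·116 = 294.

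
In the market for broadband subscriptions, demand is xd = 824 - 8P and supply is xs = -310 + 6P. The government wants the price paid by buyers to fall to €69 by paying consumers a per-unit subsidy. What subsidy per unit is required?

Required subsidy s = €28 per unit

At a buyer price of 69, quantity demanded is 824 − 8·69 = 272.
Sellers supply 272 only when they receive Ps with -310 + 6·Ps = 272, i.e. Ps = 97.
s = Ps − Pb = 97 − 69 = 28.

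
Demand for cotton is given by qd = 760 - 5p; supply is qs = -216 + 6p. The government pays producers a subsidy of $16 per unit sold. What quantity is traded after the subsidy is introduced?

Pre-subsidy: 760 - 5p = -216 + 6p gives p* = 976/11, q* = 3480/11.
With the subsidy, sellers receive ps = pb + 16 for each unit, where pb is the price buyers pay.
Supply in terms of pb becomes qs = -216 + 6(pb + 16) = -120 + 6pb. Setting this equal to demand: 760 - 5pb = -120 + 6pb, so pb = 80.
Sellers receive ps = 80 + 16 = 96; q' = 760 − 5·80 = 360.

q' = 360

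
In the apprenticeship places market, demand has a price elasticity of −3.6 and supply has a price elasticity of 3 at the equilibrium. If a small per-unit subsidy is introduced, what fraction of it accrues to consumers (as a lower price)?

For a small subsidy around the equilibrium, the benefit split depends on the relative slopes, which at a point are proportional to the elasticities.
Buyer share = εs/(εs + |εd|) = 3/(3 + 3.6) = 5/11; seller share = |εd|/(εs + |εd|) = 6/11.

Consumer share = 5/11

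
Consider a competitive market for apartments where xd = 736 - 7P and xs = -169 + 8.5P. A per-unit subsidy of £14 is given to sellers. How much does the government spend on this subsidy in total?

Pre-subsidy: 736 - 7P = -169 + 8.5P gives P* = 1810/31, x* = 10146/31.
With the subsidy, sellers receive Ps = Pb + 14 for each unit, where Pb is the price buyers pay.
Supply in terms of Pb becomes xs = -169 + 8.5(Pb + 14) = -50 + 8.5Pb. Setting this equal to demand: 736 - 7Pb = -50 + 8.5Pb, so Pb = 1572/31.
Sellers receive Ps = 1572/31 + 14 = 2006/31; x' = 736 − 7·(1572/31) = 11812/31.
Government outlay = subsidy × quantity = 14 × 11812/31 = 165368/31.

Government cost = 165368/31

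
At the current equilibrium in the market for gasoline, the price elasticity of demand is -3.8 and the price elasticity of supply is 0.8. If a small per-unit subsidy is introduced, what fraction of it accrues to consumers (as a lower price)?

For a small subsidy around the equilibrium, the benefit split depends on the relative slopes, which at a point are proportional to the elasticities.
Buyer share = εs/(εs + |εd|) = 0.8/(0.8 + 3.8) = 4/23; seller share = |εd|/(εs + |εd|) = 19/23.

Consumer share = 4/23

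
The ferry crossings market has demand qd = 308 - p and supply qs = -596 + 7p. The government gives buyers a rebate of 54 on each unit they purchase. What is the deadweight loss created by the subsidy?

Pre-subsidy: 308 - p = -596 + 7p gives p* = 113, q* = 195.
With the rebate, buyers effectively pay pb = ps − 54, where ps is the price sellers receive.
Demand in terms of ps becomes qd = 308 − 1(ps − 54) = 362 - ps. Setting this equal to supply: 362 - ps = -596 + 7ps, so ps = 119.75.
Buyers pay pb = 119.75 − 54 = 65.75; q' = -596 + 7·119.75 = 242.25.
The subsidy expands output by 242.25 − 195 = 47.25 past the efficient level; on those units the gap between marginal cost and willingness to pay runs from 0 up to 54.
DWL = ½ × 54 × 47.25 = 1275.75.

Deadweight loss = 1275.75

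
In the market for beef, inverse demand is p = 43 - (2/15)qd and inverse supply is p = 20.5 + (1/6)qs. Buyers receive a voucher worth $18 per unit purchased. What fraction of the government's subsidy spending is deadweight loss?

Pre-subsidy: 43 - (2/15)q = 20.5 + (1/6)q gives q* = 75 and p* = 33.
With the rebate, buyers effectively pay pb = ps − 18, where ps is the price sellers receive.
On the curves, pb = 43 - (2/15)q and ps = 20.5 + (1/6)q; the wedge ps − pb = 18 gives 20.5 + (1/6)q − (43 - (2/15)q) = 18, so q' = 135.
Then pb = 43 − (2/15)·135 = 25 and ps = 20.5 + (1/6)·135 = 43.
ΔCS = ½(75 + 135)(33 − 25) = 840; ΔPS = ½(75 + 135)(43 − 33) = 1050.
Government spending = 18 × 135 = 2430.
DWL = ½ × 18 × (135 − 75) = 540; fraction = 540 / 2430 = 2/9.

DWL / government spending = 2/9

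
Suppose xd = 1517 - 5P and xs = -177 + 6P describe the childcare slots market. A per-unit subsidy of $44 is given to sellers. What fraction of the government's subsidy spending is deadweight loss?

DWL / government spending = 20/289

Pre-subsidy: 1517 - 5P = -177 + 6P gives P* = 154, x* = 747.
With the subsidy, sellers receive Ps = Pb + 44 for each unit, where Pb is the price buyers pay.
Supply in terms of Pb becomes xs = -177 + 6(Pb + 44) = 87 + 6Pb. Setting this equal to demand: 1517 - 5Pb = 87 + 6Pb, so Pb = 130.
Sellers receive Ps = 130 + 44 = 174; x' = 1517 − 5·130 = 867.
ΔCS = ½(747 + 867)(154 − 130) = 19368; ΔPS = ½(747 + 867)(174 − 154) = 16140.
Government spending = 44 × 867 = 38148.
DWL = ½ × 44 × (867 − 747) = 2640; fraction = 2640 / 38148 = 20/289.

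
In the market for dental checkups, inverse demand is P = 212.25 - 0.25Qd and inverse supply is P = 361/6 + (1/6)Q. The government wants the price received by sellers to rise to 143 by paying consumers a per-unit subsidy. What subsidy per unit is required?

Required subsidy s = 55 per unit

At a seller price of 143, quantity supplied is -361 + 6·143 = 497.
Buyers absorb 497 only when they pay Pb = 212.25 − 0.25·497 = 88.
s = Ps − Pb = 143 − 88 = 55.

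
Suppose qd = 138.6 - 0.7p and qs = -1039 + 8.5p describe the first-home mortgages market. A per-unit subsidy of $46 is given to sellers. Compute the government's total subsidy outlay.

Pre-subsidy: 138.6 - 0.7p = -1039 + 8.5p gives p* = 128, q* = 49.
With the subsidy, sellers receive ps = pb + 46 for each unit, where pb is the price buyers pay.
Supply in terms of pb becomes qs = -1039 + 8.5(pb + 46) = -648 + 8.5pb. Setting this equal to demand: 138.6 - 0.7pb = -648 + 8.5pb, so pb = 85.5.
Sellers receive ps = 85.5 + 46 = 131.5; q' = 138.6 − 0.7·85.5 = 78.75.
Government outlay = subsidy × quantity = 46 × 78.75 = 3622.5.

Government cost = $3622.5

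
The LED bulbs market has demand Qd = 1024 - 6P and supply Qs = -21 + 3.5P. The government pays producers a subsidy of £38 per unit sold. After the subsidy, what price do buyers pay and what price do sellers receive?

Buyers pay £96; sellers receive £134

Pre-subsidy: 1024 - 6P = -21 + 3.5P gives P* = 110, Q* = 364.
With the subsidy, sellers receive Ps = Pb + 38 for each unit, where Pb is the price buyers pay.
Supply in terms of Pb becomes Qs = -21 + 3.5(Pb + 38) = 112 + 3.5Pb. Setting this equal to demand: 1024 - 6Pb = 112 + 3.5Pb, so Pb = 96.
Sellers receive Ps = 96 + 38 = 134; Q' = 1024 − 6·96 = 448.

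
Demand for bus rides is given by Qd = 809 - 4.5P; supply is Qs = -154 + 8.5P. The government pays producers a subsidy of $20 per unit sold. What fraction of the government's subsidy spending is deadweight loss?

Pre-subsidy: 809 - 4.5P = -154 + 8.5P gives P* = 963/13, Q* = 12367/26.
With the subsidy, sellers receive Ps = Pb + 20 for each unit, where Pb is the price buyers pay.
Supply in terms of Pb becomes Qs = -154 + 8.5(Pb + 20) = 16 + 8.5Pb. Setting this equal to demand: 809 - 4.5Pb = 16 + 8.5Pb, so Pb = 61.
Sellers receive Ps = 61 + 20 = 81; Q' = 809 − 4.5·61 = 534.5.
ΔCS = ½(12367/26 + 534.5)(963/13 − 61) = 1116220/169; ΔPS = ½(12367/26 + 534.5)(81 − 963/13) = 590940/169.
Government spending = 20 × 534.5 = 10690.
DWL = ½ × 20 × (534.5 − 12367/26) = 7650/13; fraction = (7650/13) / 10690 = 765/13897.

DWL / government spending = 765/13897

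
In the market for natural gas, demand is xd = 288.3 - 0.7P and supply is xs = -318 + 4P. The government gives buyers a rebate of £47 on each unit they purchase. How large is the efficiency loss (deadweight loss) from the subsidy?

Deadweight loss = £658

Pre-subsidy: 288.3 - 0.7P = -318 + 4P gives P* = 129, x* = 198.
With the rebate, buyers effectively pay Pb = Ps − 47, where Ps is the price sellers receive.
Demand in terms of Ps becomes xd = 288.3 − 0.7(Ps − 47) = 321.2 - 0.7Ps. Setting this equal to supply: 321.2 - 0.7Ps = -318 + 4Ps, so Ps = 136.
Buyers pay Pb = 136 − 47 = 89; x' = -318 + 4·136 = 226.
The subsidy expands output by 226 − 198 = 28 past the efficient level; on those units the gap between marginal cost and willingness to pay runs from 0 up to 47.
DWL = ½ × 47 × 28 = 658.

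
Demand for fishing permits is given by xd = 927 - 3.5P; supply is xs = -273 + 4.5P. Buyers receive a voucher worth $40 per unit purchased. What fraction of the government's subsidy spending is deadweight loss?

DWL / government spending = 105/1282

Pre-subsidy: 927 - 3.5P = -273 + 4.5P gives P* = 150, x* = 402.
With the rebate, buyers effectively pay Pb = Ps − 40, where Ps is the price sellers receive.
Demand in terms of Ps becomes xd = 927 − 3.5(Ps − 40) = 1067 - 3.5Ps. Setting this equal to supply: 1067 - 3.5Ps = -273 + 4.5Ps, so Ps = 167.5.
Buyers pay Pb = 167.5 − 40 = 127.5; x' = -273 + 4.5·167.5 = 480.75.
ΔCS = ½(402 + 480.75)(150 − 127.5) = 9930.9375; ΔPS = ½(402 + 480.75)(167.5 − 150) = 7724.0625.
Government spending = 40 × 480.75 = 19230.
DWL = ½ × 40 × (480.75 − 402) = 1575; fraction = 1575 / 19230 = 105/1282.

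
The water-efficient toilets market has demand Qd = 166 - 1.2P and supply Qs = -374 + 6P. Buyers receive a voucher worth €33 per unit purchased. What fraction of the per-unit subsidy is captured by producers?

Producer share = 1/6

Pre-subsidy: 166 - 1.2P = -374 + 6P gives P* = 75, Q* = 76.
With the rebate, buyers effectively pay Pb = Ps − 33, where Ps is the price sellers receive.
Demand in terms of Ps becomes Qd = 166 − 1.2(Ps − 33) = 205.6 - 1.2Ps. Setting this equal to supply: 205.6 - 1.2Ps = -374 + 6Ps, so Ps = 80.5.
Buyers pay Pb = 80.5 − 33 = 47.5; Q' = -374 + 6·80.5 = 109.
Buyers' price falls by P* − Pb = 75 − 47.5 = 27.5; sellers' price rises by Ps − P* = 80.5 − 75 = 5.5.
So producers capture 5.5/33 = 1/6 of each unit of subsidy.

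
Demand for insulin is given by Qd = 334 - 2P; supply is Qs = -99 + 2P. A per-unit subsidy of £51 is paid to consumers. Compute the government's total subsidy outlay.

Pre-subsidy: 334 - 2P = -99 + 2P gives P* = 108.25, Q* = 117.5.
With the rebate, buyers effectively pay Pb = Ps − 51, where Ps is the price sellers receive.
Demand in terms of Ps becomes Qd = 334 − 2(Ps − 51) = 436 - 2Ps. Setting this equal to supply: 436 - 2Ps = -99 + 2Ps, so Ps = 133.75.
Buyers pay Pb = 133.75 − 51 = 82.75; Q' = -99 + 2·133.75 = 168.5.
Government outlay = subsidy × quantity = 51 × 168.5 = 8593.5.

Government cost = £8593.5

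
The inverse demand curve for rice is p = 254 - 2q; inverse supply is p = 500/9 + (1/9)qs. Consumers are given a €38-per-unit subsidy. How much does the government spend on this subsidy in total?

Government cost = €4256

Pre-subsidy: 254 - 2q = 500/9 + (1/9)q gives q* = 94 and p* = 66.
With the rebate, buyers effectively pay pb = ps − 38, where ps is the price sellers receive.
On the curves, pb = 254 - 2q and ps = 500/9 + (1/9)q; the wedge ps − pb = 38 gives 500/9 + (1/9)q − (254 - 2q) = 38, so q' = 112.
Then pb = 254 − 2·112 = 30 and ps = 500/9 + (1/9)·112 = 68.
Government outlay = subsidy × quantity = 38 × 112 = 4256.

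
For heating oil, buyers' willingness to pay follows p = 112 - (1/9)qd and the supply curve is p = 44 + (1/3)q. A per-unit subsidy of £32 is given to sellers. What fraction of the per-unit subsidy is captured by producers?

Producer share = 0.75

Pre-subsidy: 112 - (1/9)q = 44 + (1/3)q gives q* = 153 and p* = 95.
With the subsidy, sellers receive ps = pb + 32 for each unit, where pb is the price buyers pay.
On the curves, pb = 112 - (1/9)q and ps = 44 + (1/3)q; the wedge ps − pb = 32 gives 44 + (1/3)q − (112 - (1/9)q) = 32, so q' = 225.
Then pb = 112 − (1/9)·225 = 87 and ps = 44 + (1/3)·225 = 119.
Buyers' price falls by p* − pb = 95 − 87 = 8; sellers' price rises by ps − p* = 119 − 95 = 24.
So producers capture 24/32 = 0.75 of each unit of subsidy.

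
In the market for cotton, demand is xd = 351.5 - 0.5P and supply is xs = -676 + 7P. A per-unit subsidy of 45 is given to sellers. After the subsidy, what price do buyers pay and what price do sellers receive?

Buyers pay 95; sellers receive 140

Pre-subsidy: 351.5 - 0.5P = -676 + 7P gives P* = 137, x* = 283.
With the subsidy, sellers receive Ps = Pb + 45 for each unit, where Pb is the price buyers pay.
Supply in terms of Pb becomes xs = -676 + 7(Pb + 45) = -361 + 7Pb. Setting this equal to demand: 351.5 - 0.5Pb = -361 + 7Pb, so Pb = 95.
Sellers receive Ps = 95 + 45 = 140; x' = 351.5 − 0.5·95 = 304.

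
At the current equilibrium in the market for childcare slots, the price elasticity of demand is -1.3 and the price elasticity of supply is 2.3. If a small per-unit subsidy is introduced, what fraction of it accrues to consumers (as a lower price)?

Consumer share = 23/36

For a small subsidy around the equilibrium, the benefit split depends on the relative slopes, which at a point are proportional to the elasticities.
Buyer share = εs/(εs + |εd|) = 2.3/(2.3 + 1.3) = 23/36; seller share = |εd|/(εs + |εd|) = 13/36.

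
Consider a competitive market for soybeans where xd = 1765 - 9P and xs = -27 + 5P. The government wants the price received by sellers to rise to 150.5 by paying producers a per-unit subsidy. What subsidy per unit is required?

Required subsidy s = 35 per unit

At a seller price of 150.5, quantity supplied is -27 + 5·150.5 = 725.5.
Buyers absorb 725.5 only when they pay Pb with 1765 − 9·Pb = 725.5, i.e. Pb = 115.5.
s = Ps − Pb = 150.5 − 115.5 = 35.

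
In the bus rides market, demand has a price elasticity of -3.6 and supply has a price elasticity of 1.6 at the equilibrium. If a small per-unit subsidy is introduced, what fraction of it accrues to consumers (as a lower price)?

For a small subsidy around the equilibrium, the benefit split depends on the relative slopes, which at a point are proportional to the elasticities.
Buyer share = εs/(εs + |εd|) = 1.6/(1.6 + 3.6) = 4/13; seller share = |εd|/(εs + |εd|) = 9/13.

Consumer share = 4/13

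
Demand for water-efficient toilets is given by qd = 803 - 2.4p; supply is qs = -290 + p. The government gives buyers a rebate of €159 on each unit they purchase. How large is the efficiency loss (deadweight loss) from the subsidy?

Deadweight loss = 151686/17

Pre-subsidy: 803 - 2.4p = -290 + p gives p* = 5465/17, q* = 535/17.
With the rebate, buyers effectively pay pb = ps − 159, where ps is the price sellers receive.
Demand in terms of ps becomes qd = 803 − 2.4(ps − 159) = 1184.6 - 2.4ps. Setting this equal to supply: 1184.6 - 2.4ps = -290 + ps, so ps = 7373/17.
Buyers pay pb = 7373/17 − 159 = 4670/17; q' = -290 + 1·(7373/17) = 2443/17.
The subsidy expands output by 2443/17 − 535/17 = 1908/17 past the efficient level; on those units the gap between marginal cost and willingness to pay runs from 0 up to 159.
DWL = ½ × 159 × 1908/17 = 151686/17.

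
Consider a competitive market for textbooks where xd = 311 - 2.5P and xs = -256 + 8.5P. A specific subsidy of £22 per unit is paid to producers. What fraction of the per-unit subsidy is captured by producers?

Producer share = 5/22

Pre-subsidy: 311 - 2.5P = -256 + 8.5P gives P* = 567/11, x* = 4007/22.
With the subsidy, sellers receive Ps = Pb + 22 for each unit, where Pb is the price buyers pay.
Supply in terms of Pb becomes xs = -256 + 8.5(Pb + 22) = -69 + 8.5Pb. Setting this equal to demand: 311 - 2.5Pb = -69 + 8.5Pb, so Pb = 380/11.
Sellers receive Ps = 380/11 + 22 = 622/11; x' = 311 − 2.5·(380/11) = 2471/11.
Buyers' price falls by P* − Pb = 567/11 − 380/11 = 17; sellers' price rises by Ps − P* = 622/11 − 567/11 = 5.
So producers capture 5/22 = 5/22 of each unit of subsidy.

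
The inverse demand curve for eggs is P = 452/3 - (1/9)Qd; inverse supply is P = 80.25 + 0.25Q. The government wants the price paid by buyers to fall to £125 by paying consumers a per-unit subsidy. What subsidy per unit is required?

Required subsidy s = £13 per unit

At a buyer price of 125, quantity demanded is 1356 − 9·125 = 231.
Sellers supply 231 only when they receive Ps = 80.25 + 0.25·231 = 138.
s = Ps − Pb = 138 − 125 = 13.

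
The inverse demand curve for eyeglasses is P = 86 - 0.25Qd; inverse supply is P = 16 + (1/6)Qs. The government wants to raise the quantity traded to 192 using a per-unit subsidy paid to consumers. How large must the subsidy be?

At Q = 192, from the demand curve buyers pay Pb = 86 − 0.25·192 = 38; from the supply curve sellers need Ps = 16 + (1/6)·192 = 48.
The subsidy must fill the gap: s = Ps − Pb = 48 − 38 = 10.

Required subsidy s = 10 per unit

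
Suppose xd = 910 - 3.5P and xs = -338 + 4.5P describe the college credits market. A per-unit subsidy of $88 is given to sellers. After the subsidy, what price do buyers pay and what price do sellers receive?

Buyers pay $106.5; sellers receive $194.5

Pre-subsidy: 910 - 3.5P = -338 + 4.5P gives P* = 156, x* = 364.
With the subsidy, sellers receive Ps = Pb + 88 for each unit, where Pb is the price buyers pay.
Supply in terms of Pb becomes xs = -338 + 4.5(Pb + 88) = 58 + 4.5Pb. Setting this equal to demand: 910 - 3.5Pb = 58 + 4.5Pb, so Pb = 106.5.
Sellers receive Ps = 106.5 + 88 = 194.5; x' = 910 − 3.5·106.5 = 537.25.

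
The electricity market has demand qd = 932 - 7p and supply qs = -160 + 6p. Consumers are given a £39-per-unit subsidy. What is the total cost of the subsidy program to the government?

Government cost = £18330

Pre-subsidy: 932 - 7p = -160 + 6p gives p* = 84, q* = 344.
With the rebate, buyers effectively pay pb = ps − 39, where ps is the price sellers receive.
Demand in terms of ps becomes qd = 932 − 7(ps − 39) = 1205 - 7ps. Setting this equal to supply: 1205 - 7ps = -160 + 6ps, so ps = 105.
Buyers pay pb = 105 − 39 = 66; q' = -160 + 6·105 = 470.
Government outlay = subsidy × quantity = 39 × 470 = 18330.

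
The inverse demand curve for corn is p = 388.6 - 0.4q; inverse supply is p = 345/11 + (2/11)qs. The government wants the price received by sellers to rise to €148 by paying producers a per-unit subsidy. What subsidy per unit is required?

Required subsidy s = €16 per unit

At a seller price of 148, quantity supplied is -172.5 + 5.5·148 = 641.5.
Buyers absorb 641.5 only when they pay pb = 388.6 − 0.4·641.5 = 132.
s = ps − pb = 148 − 132 = 16.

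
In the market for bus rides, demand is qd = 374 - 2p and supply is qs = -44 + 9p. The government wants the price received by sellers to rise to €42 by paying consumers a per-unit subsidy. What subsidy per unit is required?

At a seller price of 42, quantity supplied is -44 + 9·42 = 334.
Buyers absorb 334 only when they pay pb with 374 − 2·pb = 334, i.e. pb = 20.
s = ps − pb = 42 − 20 = 22.

Required subsidy s = €22 per unit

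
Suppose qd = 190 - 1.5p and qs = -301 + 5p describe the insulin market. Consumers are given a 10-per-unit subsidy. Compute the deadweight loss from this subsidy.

Deadweight loss = 750/13

Pre-subsidy: 190 - 1.5p = -301 + 5p gives p* = 982/13, q* = 997/13.
With the rebate, buyers effectively pay pb = ps − 10, where ps is the price sellers receive.
Demand in terms of ps becomes qd = 190 − 1.5(ps − 10) = 205 - 1.5ps. Setting this equal to supply: 205 - 1.5ps = -301 + 5ps, so ps = 1012/13.
Buyers pay pb = 1012/13 − 10 = 882/13; q' = -301 + 5·(1012/13) = 1147/13.
The subsidy expands output by 1147/13 − 997/13 = 150/13 past the efficient level; on those units the gap between marginal cost and willingness to pay runs from 0 up to 10.
DWL = ½ × 10 × 150/13 = 750/13.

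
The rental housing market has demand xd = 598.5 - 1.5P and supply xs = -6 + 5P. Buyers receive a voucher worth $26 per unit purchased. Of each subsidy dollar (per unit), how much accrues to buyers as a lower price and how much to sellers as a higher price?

Pre-subsidy: 598.5 - 1.5P = -6 + 5P gives P* = 93, x* = 459.
With the rebate, buyers effectively pay Pb = Ps − 26, where Ps is the price sellers receive.
Demand in terms of Ps becomes xd = 598.5 − 1.5(Ps − 26) = 637.5 - 1.5Ps. Setting this equal to supply: 637.5 - 1.5Ps = -6 + 5Ps, so Ps = 99.
Buyers pay Pb = 99 − 26 = 73; x' = -6 + 5·99 = 489.
Buyers' price falls by P* − Pb = 93 − 73 = 20; sellers' price rises by Ps − P* = 99 − 93 = 6.

Buyers gain $20 per unit; sellers gain $6 per unit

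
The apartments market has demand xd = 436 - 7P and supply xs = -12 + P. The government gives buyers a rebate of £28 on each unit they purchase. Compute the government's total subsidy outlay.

Pre-subsidy: 436 - 7P = -12 + P gives P* = 56, x* = 44.
With the rebate, buyers effectively pay Pb = Ps − 28, where Ps is the price sellers receive.
Demand in terms of Ps becomes xd = 436 − 7(Ps − 28) = 632 - 7Ps. Setting this equal to supply: 632 - 7Ps = -12 + Ps, so Ps = 80.5.
Buyers pay Pb = 80.5 − 28 = 52.5; x' = -12 + 1·80.5 = 68.5.
Government outlay = subsidy × quantity = 28 × 68.5 = 1918.

Government cost = £1918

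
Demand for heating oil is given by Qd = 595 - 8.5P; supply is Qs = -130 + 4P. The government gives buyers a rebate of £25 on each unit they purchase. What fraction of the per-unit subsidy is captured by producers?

Producer share = 0.68

Pre-subsidy: 595 - 8.5P = -130 + 4P gives P* = 58, Q* = 102.
With the rebate, buyers effectively pay Pb = Ps − 25, where Ps is the price sellers receive.
Demand in terms of Ps becomes Qd = 595 − 8.5(Ps − 25) = 807.5 - 8.5Ps. Setting this equal to supply: 807.5 - 8.5Ps = -130 + 4Ps, so Ps = 75.
Buyers pay Pb = 75 − 25 = 50; Q' = -130 + 4·75 = 170.
Buyers' price falls by P* − Pb = 58 − 50 = 8; sellers' price rises by Ps − P* = 75 − 58 = 17.
So producers capture 17/25 = 0.68 of each unit of subsidy.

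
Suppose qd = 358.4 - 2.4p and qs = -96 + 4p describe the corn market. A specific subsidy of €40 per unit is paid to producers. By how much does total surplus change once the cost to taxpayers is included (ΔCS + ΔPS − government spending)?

Pre-subsidy: 358.4 - 2.4p = -96 + 4p gives p* = 71, q* = 188.
With the subsidy, sellers receive ps = pb + 40 for each unit, where pb is the price buyers pay.
Supply in terms of pb becomes qs = -96 + 4(pb + 40) = 64 + 4pb. Setting this equal to demand: 358.4 - 2.4pb = 64 + 4pb, so pb = 46.
Sellers receive ps = 46 + 40 = 86; q' = 358.4 − 2.4·46 = 248.
ΔCS = ½(188 + 248)(71 − 46) = 5450; ΔPS = ½(188 + 248)(86 − 71) = 3270.
Government spending = 40 × 248 = 9920.
Net change = 5450 + 3270 − 9920 = -1200. The loss equals the DWL triangle ½·40·60.

Net change in total surplus = -€1200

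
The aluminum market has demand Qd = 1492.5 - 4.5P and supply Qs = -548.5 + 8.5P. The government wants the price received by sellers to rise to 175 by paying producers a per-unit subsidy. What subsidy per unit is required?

At a seller price of 175, quantity supplied is -548.5 + 8.5·175 = 939.
Buyers absorb 939 only when they pay Pb with 1492.5 − 4.5·Pb = 939, i.e. Pb = 123.
s = Ps − Pb = 175 − 123 = 52.

Required subsidy s = 52 per unit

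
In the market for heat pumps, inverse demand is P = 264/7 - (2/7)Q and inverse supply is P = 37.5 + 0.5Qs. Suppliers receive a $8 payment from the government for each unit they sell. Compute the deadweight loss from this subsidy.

Deadweight loss = 448/11

Pre-subsidy: 264/7 - (2/7)Q = 37.5 + 0.5Q gives Q* = 3/11 and P* = 414/11.
With the subsidy, sellers receive Ps = Pb + 8 for each unit, where Pb is the price buyers pay.
On the curves, Pb = 264/7 - (2/7)Q and Ps = 37.5 + 0.5Q; the wedge Ps − Pb = 8 gives 37.5 + 0.5Q − (264/7 - (2/7)Q) = 8, so Q' = 115/11.
Then Pb = 264/7 − (2/7)·(115/11) = 382/11 and Ps = 37.5 + 0.5·(115/11) = 470/11.
The subsidy expands output by 115/11 − 3/11 = 112/11 past the efficient level; on those units the gap between marginal cost and willingness to pay runs from 0 up to 8.
DWL = ½ × 8 × 112/11 = 448/11.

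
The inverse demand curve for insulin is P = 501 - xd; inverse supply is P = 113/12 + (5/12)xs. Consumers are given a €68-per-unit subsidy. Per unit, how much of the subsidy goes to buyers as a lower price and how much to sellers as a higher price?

Pre-subsidy: 501 - x = 113/12 + (5/12)x gives x* = 347 and P* = 154.
With the rebate, buyers effectively pay Pb = Ps − 68, where Ps is the price sellers receive.
On the curves, Pb = 501 - x and Ps = 113/12 + (5/12)x; the wedge Ps − Pb = 68 gives 113/12 + (5/12)x − (501 - x) = 68, so x' = 395.
Then Pb = 501 − 1·395 = 106 and Ps = 113/12 + (5/12)·395 = 174.
Buyers' price falls by P* − Pb = 154 − 106 = 48; sellers' price rises by Ps − P* = 174 − 154 = 20.

Buyers gain €48 per unit; sellers gain €20 per unit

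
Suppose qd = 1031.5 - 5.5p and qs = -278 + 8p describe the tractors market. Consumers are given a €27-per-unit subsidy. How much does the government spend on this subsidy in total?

Pre-subsidy: 1031.5 - 5.5p = -278 + 8p gives p* = 97, q* = 498.
With the rebate, buyers effectively pay pb = ps − 27, where ps is the price sellers receive.
Demand in terms of ps becomes qd = 1031.5 − 5.5(ps − 27) = 1180 - 5.5ps. Setting this equal to supply: 1180 - 5.5ps = -278 + 8ps, so ps = 108.
Buyers pay pb = 108 − 27 = 81; q' = -278 + 8·108 = 586.
Government outlay = subsidy × quantity = 27 × 586 = 15822.

Government cost = €15822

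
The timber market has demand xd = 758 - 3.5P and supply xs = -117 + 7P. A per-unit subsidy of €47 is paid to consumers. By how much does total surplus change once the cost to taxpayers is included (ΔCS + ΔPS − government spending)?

Net change in total surplus = -15463/6

Pre-subsidy: 758 - 3.5P = -117 + 7P gives P* = 250/3, x* = 1399/3.
With the rebate, buyers effectively pay Pb = Ps − 47, where Ps is the price sellers receive.
Demand in terms of Ps becomes xd = 758 − 3.5(Ps − 47) = 922.5 - 3.5Ps. Setting this equal to supply: 922.5 - 3.5Ps = -117 + 7Ps, so Ps = 99.
Buyers pay Pb = 99 − 47 = 52; x' = -117 + 7·99 = 576.
ΔCS = ½(1399/3 + 576)(250/3 − 52) = 146969/9; ΔPS = ½(1399/3 + 576)(99 − 250/3) = 146969/18.
Government spending = 47 × 576 = 27072.
Net change = 146969/9 + 146969/18 − 27072 = -15463/6. The loss equals the DWL triangle ½·47·329/3.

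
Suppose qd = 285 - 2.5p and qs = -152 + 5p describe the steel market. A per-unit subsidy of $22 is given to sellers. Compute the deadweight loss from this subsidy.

Pre-subsidy: 285 - 2.5p = -152 + 5p gives p* = 874/15, q* = 418/3.
With the subsidy, sellers receive ps = pb + 22 for each unit, where pb is the price buyers pay.
Supply in terms of pb becomes qs = -152 + 5(pb + 22) = -42 + 5pb. Setting this equal to demand: 285 - 2.5pb = -42 + 5pb, so pb = 43.6.
Sellers receive ps = 43.6 + 22 = 65.6; q' = 285 − 2.5·43.6 = 176.
The subsidy expands output by 176 − 418/3 = 110/3 past the efficient level; on those units the gap between marginal cost and willingness to pay runs from 0 up to 22.
DWL = ½ × 22 × 110/3 = 1210/3.

Deadweight loss = 1210/3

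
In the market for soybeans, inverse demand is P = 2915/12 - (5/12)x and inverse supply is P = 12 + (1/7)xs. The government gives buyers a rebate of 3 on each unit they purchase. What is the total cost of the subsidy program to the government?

Pre-subsidy: 2915/12 - (5/12)x = 12 + (1/7)x gives x* = 19397/47 and P* = 3335/47.
With the rebate, buyers effectively pay Pb = Ps − 3, where Ps is the price sellers receive.
On the curves, Pb = 2915/12 - (5/12)x and Ps = 12 + (1/7)x; the wedge Ps − Pb = 3 gives 12 + (1/7)x − (2915/12 - (5/12)x) = 3, so x' = 19649/47.
Then Pb = 2915/12 − (5/12)·(19649/47) = 3230/47 and Ps = 12 + (1/7)·(19649/47) = 3371/47.
Government outlay = subsidy × quantity = 3 × 19649/47 = 58947/47.

Government cost = 58947/47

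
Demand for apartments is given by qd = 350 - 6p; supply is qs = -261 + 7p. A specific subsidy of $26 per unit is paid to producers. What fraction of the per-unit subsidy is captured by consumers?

Pre-subsidy: 350 - 6p = -261 + 7p gives p* = 47, q* = 68.
With the subsidy, sellers receive ps = pb + 26 for each unit, where pb is the price buyers pay.
Supply in terms of pb becomes qs = -261 + 7(pb + 26) = -79 + 7pb. Setting this equal to demand: 350 - 6pb = -79 + 7pb, so pb = 33.
Sellers receive ps = 33 + 26 = 59; q' = 350 − 6·33 = 152.
Buyers' price falls by p* − pb = 47 − 33 = 14; sellers' price rises by ps − p* = 59 − 47 = 12.
So consumers capture 14/26 = 7/13 of each unit of subsidy.

Consumer share = 7/13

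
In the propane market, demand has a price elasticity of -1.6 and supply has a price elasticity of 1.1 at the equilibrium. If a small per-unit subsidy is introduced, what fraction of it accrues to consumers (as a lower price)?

Consumer share = 11/27

For a small subsidy around the equilibrium, the benefit split depends on the relative slopes, which at a point are proportional to the elasticities.
Buyer share = εs/(εs + |εd|) = 1.1/(1.1 + 1.6) = 11/27; seller share = |εd|/(εs + |εd|) = 16/27.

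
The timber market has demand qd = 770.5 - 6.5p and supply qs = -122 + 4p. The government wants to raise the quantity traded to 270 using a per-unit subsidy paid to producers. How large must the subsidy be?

At q = 270, invert demand for the buyer price: pb = (770.5 − 270)/6.5 = 77; invert supply for the seller price: ps = (270 − (-122))/4 = 98.
The subsidy must fill the gap: s = ps − pb = 98 − 77 = 21.

Required subsidy s = 21 per unit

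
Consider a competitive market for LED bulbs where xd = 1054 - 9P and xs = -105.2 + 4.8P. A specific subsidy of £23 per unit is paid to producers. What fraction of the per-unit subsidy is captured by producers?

Producer share = 15/23

Pre-subsidy: 1054 - 9P = -105.2 + 4.8P gives P* = 84, x* = 298.
With the subsidy, sellers receive Ps = Pb + 23 for each unit, where Pb is the price buyers pay.
Supply in terms of Pb becomes xs = -105.2 + 4.8(Pb + 23) = 5.2 + 4.8Pb. Setting this equal to demand: 1054 - 9Pb = 5.2 + 4.8Pb, so Pb = 76.
Sellers receive Ps = 76 + 23 = 99; x' = 1054 − 9·76 = 370.
Buyers' price falls by P* − Pb = 84 − 76 = 8; sellers' price rises by Ps − P* = 99 − 84 = 15.
So producers capture 15/23 = 15/23 of each unit of subsidy.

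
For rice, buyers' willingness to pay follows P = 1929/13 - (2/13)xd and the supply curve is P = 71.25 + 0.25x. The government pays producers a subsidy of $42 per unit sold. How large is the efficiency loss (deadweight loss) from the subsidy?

Deadweight loss = $2184

Pre-subsidy: 1929/13 - (2/13)x = 71.25 + 0.25x gives x* = 191 and P* = 119.
With the subsidy, sellers receive Ps = Pb + 42 for each unit, where Pb is the price buyers pay.
On the curves, Pb = 1929/13 - (2/13)x and Ps = 71.25 + 0.25x; the wedge Ps − Pb = 42 gives 71.25 + 0.25x − (1929/13 - (2/13)x) = 42, so x' = 295.
Then Pb = 1929/13 − (2/13)·295 = 103 and Ps = 71.25 + 0.25·295 = 145.
The subsidy expands output by 295 − 191 = 104 past the efficient level; on those units the gap between marginal cost and willingness to pay runs from 0 up to 42.
DWL = ½ × 42 × 104 = 2184.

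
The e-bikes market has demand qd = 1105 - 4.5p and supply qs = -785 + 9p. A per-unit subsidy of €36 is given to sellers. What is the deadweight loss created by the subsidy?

Deadweight loss = €1944

Pre-subsidy: 1105 - 4.5p = -785 + 9p gives p* = 140, q* = 475.
With the subsidy, sellers receive ps = pb + 36 for each unit, where pb is the price buyers pay.
Supply in terms of pb becomes qs = -785 + 9(pb + 36) = -461 + 9pb. Setting this equal to demand: 1105 - 4.5pb = -461 + 9pb, so pb = 116.
Sellers receive ps = 116 + 36 = 152; q' = 1105 − 4.5·116 = 583.
The subsidy expands output by 583 − 475 = 108 past the efficient level; on those units the gap between marginal cost and willingness to pay runs from 0 up to 36.
DWL = ½ × 36 × 108 = 1944.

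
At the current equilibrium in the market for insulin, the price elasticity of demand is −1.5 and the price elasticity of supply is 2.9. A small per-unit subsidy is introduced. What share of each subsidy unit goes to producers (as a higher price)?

For a small subsidy around the equilibrium, the benefit split depends on the relative slopes, which at a point are proportional to the elasticities.
Buyer share = εs/(εs + |εd|) = 2.9/(2.9 + 1.5) = 29/44; seller share = |εd|/(εs + |εd|) = 15/44.
So producers capture 15/44 of the subsidy.

Producer share = 15/44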